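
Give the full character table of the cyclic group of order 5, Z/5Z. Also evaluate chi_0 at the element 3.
Character table of Z/5Z (irreps indexed chi_0,...,chi_4 with chi_k(m) = zeta_5^(k*m), zeta_5 = exp(2*pi*i/5)):
  irrep \ class  {0} (size 1)  {1} (size 1)    {2} (size 1)    {3} (size 1)    {4} (size 1)  
  chi_0          1             1               1               1               1             
  chi_1          1             exp(2*I*pi/5)   exp(4*I*pi/5)   exp(-4*I*pi/5)  exp(-2*I*pi/5)
  chi_2          1             exp(4*I*pi/5)   exp(-2*I*pi/5)  exp(2*I*pi/5)   exp(-4*I*pi/5)
  chi_3          1             exp(-4*I*pi/5)  exp(2*I*pi/5)   exp(-2*I*pi/5)  exp(4*I*pi/5) 
  chi_4          1             exp(-2*I*pi/5)  exp(-4*I*pi/5)  exp(4*I*pi/5)   exp(2*I*pi/5) 

Spot check: chi_0(3) = zeta_5^(0*3) = zeta_5^0 = 1.

Justification: Z/5Z is abelian, so all 5 irreducible complex representations are 1-dimensional. They are given by chi_k(m) = zeta_5^(k*m) for k = 0,...,4. Row orthogonality: sum_m chi_k(m) conj(chi_l(m)) = 5 * [k = l].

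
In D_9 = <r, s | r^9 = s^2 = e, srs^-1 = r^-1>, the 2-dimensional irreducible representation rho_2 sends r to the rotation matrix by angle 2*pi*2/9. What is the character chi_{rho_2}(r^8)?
chi_{rho_2}(r^8) = 2*cos(2*pi*2*8/9) = 2*cos(4*pi/9)

Proof sketch: rho_2(r^8) is rotation by angle 2*pi*2*8/9, whose trace is 2*cos(2*pi*2*8/9) = 2*cos(4*pi/9).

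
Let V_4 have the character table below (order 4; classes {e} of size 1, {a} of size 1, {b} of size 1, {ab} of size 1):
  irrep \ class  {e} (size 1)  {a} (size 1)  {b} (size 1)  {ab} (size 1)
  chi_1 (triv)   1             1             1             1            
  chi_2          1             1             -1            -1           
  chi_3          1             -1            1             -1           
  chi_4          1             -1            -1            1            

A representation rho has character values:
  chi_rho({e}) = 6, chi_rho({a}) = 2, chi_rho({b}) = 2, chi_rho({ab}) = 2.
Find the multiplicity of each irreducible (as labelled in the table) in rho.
Multiplicities: chi_1: 3, chi_2: 1, chi_3: 1, chi_4: 1.

Explanation: Use <chi_rho, chi> = (1/|G|) sum_C |C| * chi_rho(C) * conj(chi(C)) with |G| = 4 for each irreducible chi in the table:
  <chi_rho, chi_1> = (1/4)[1*(6)*conj(1) + 1*(2)*conj(1) + 1*(2)*conj(1) + 1*(2)*conj(1)]
      = (1/4)[(6) + (2) + (2) + (2)] = 12/4 = 3
  <chi_rho, chi_2> = (1/4)[1*(6)*conj(1) + 1*(2)*conj(1) + 1*(2)*conj(-1) + 1*(2)*conj(-1)]
      = (1/4)[(6) + (2) + (-2) + (-2)] = 4/4 = 1
  <chi_rho, chi_3> = (1/4)[1*(6)*conj(1) + 1*(2)*conj(-1) + 1*(2)*conj(1) + 1*(2)*conj(-1)]
      = (1/4)[(6) + (-2) + (2) + (-2)] = 4/4 = 1
  <chi_rho, chi_4> = (1/4)[1*(6)*conj(1) + 1*(2)*conj(-1) + 1*(2)*conj(-1) + 1*(2)*conj(1)]
      = (1/4)[(6) + (-2) + (-2) + (2)] = 4/4 = 1
Dimension check: dim(rho) = sum (mult * dim) = 3*1 + 1*1 + 1*1 + 1*1 = 6 = chi_rho(e) = 6.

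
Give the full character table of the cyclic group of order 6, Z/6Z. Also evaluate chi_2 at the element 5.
Character table of Z/6Z (irreps indexed chi_0,...,chi_5 with chi_k(m) = zeta_6^(k*m), zeta_6 = exp(2*pi*i/6)):
  irrep \ class  {0} (size 1)  {1} (size 1)    {2} (size 1)    {3} (size 1)  {4} (size 1)    {5} (size 1)  
  chi_0          1             1               1               1             1               1             
  chi_1          1             exp(I*pi/3)     exp(2*I*pi/3)   -1            exp(-2*I*pi/3)  exp(-I*pi/3)  
  chi_2          1             exp(2*I*pi/3)   exp(-2*I*pi/3)  1             exp(2*I*pi/3)   exp(-2*I*pi/3)
  chi_3          1             -1              1               -1            1               -1            
  chi_4          1             exp(-2*I*pi/3)  exp(2*I*pi/3)   1             exp(-2*I*pi/3)  exp(2*I*pi/3) 
  chi_5          1             exp(-I*pi/3)    exp(-2*I*pi/3)  -1            exp(2*I*pi/3)   exp(I*pi/3)   

Spot check: chi_2(5) = zeta_6^(2*5) = zeta_6^10 = exp(-2*I*pi/3).

Working: Z/6Z is abelian, so all 6 irreducible complex representations are 1-dimensional. They are given by chi_k(m) = zeta_6^(k*m) for k = 0,...,5. Row orthogonality: sum_m chi_k(m) conj(chi_l(m)) = 6 * [k = l].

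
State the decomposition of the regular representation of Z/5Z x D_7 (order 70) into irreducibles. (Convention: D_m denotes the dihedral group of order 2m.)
Each irreducible V_i of dimension d_i appears with multiplicity d_i, i.e. rho_reg = (direct sum over all irreducibles V_i) d_i V_i. The irreducible dimensions for Z/5Z x D_7 are 1, 1, 1, 1, 1, 1, 1, 1, 1, 1, 2, 2, 2, 2, 2, 2, 2, 2, 2, 2, 2, 2, 2, 2, 2: 10 irreducibles of dimension 1, each with multiplicity 1; 15 irreducibles of dimension 2, each with multiplicity 2. Total dimension 10*1*1 + 15*2*2 = 70 = |G|.

Explanation: General theorem: in the regular representation of a finite group G, each irreducible appears with multiplicity equal to its dimension. Check: dim(rho_reg) = sum d_i^2 = 1 + 1 + 1 + 1 + 1 + 1 + 1 + 1 + 1 + 1 + 4 + 4 + 4 + 4 + 4 + 4 + 4 + 4 + 4 + 4 + 4 + 4 + 4 + 4 + 4 = 70 = |G|.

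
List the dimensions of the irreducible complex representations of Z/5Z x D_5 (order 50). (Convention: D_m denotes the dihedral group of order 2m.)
Dimensions: 1, 1, 1, 1, 1, 1, 1, 1, 1, 1, 2, 2, 2, 2, 2, 2, 2, 2, 2, 2

Why: There are 20 irreducibles (= number of conjugacy classes). Their dimensions d_i satisfy sum d_i^2 = |G| = 50: 1 + 1 + 1 + 1 + 1 + 1 + 1 + 1 + 1 + 1 + 4 + 4 + 4 + 4 + 4 + 4 + 4 + 4 + 4 + 4 = 50. (For the product with Z/5Z: each of the 5 1-dim characters of Z/5Z tensors with each irrep of D_5, giving 5 copies of each D_5-dimension.)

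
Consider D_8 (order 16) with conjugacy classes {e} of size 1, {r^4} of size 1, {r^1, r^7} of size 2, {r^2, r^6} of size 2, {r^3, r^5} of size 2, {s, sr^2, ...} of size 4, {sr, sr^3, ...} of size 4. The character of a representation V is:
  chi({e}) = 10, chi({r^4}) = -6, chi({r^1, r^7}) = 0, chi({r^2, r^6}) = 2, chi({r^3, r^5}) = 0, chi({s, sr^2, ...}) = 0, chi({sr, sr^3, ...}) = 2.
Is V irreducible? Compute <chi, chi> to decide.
Not irreducible (reducible): <chi, chi> = 10 > 1.

Reasoning: <chi, chi> = (1/|G|) sum_C |C| * |chi(C)|^2 = (1/16)[1*|10|^2 + 1*|-6|^2 + 2*|0|^2 + 2*|2|^2 + 2*|0|^2 + 4*|0|^2 + 4*|2|^2]
  = (1/16)[(100) + (36) + (0) + (8) + (0) + (0) + (16)] = 160/16 = 10.
A character is irreducible iff <chi, chi> = 1, so this representation is reducible.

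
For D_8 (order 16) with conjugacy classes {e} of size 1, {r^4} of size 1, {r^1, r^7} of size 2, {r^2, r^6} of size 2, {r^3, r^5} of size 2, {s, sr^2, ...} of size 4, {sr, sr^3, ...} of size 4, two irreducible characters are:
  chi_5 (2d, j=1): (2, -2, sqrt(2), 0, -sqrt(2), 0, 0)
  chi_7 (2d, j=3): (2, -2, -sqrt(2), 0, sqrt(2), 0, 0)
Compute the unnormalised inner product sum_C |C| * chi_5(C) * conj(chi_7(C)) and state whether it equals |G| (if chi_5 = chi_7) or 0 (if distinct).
Sum = 0; so <chi_5, chi_7> = 0 (distinct irreducibles are orthogonal).

Justification: Compute term by term over conjugacy classes (|C| * chi_5(C) * conj(chi_7(C))):
  1*(2)*conj(2) + 1*(-2)*conj(-2) + 2*(sqrt(2))*conj(-sqrt(2)) + 2*(0)*conj(0) + 2*(-sqrt(2))*conj(sqrt(2)) + 4*(0)*conj(0) + 4*(0)*conj(0)
  = (4) + (4) + (-4) + (0) + (-4) + (0) + (0)
  = 0.
Dividing by |G| = 16 gives 0/16 = 0, matching the row-orthogonality relation <chi_5, chi_7> = [chi_5 = chi_7].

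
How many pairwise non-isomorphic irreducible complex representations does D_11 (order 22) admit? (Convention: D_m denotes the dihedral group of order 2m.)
7

Argument: The number of irreducible complex representations of a finite group equals its number of conjugacy classes. D_11 has 7 conjugacy classes ((n+3)/2 for n odd), so D_11 (order 22) has exactly 7 irreducible complex representations.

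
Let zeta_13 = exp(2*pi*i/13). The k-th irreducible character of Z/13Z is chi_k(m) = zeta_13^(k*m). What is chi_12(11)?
chi_12(11) = zeta_13^132 = exp(4*I*pi/13)

Details: chi_12(11) = zeta_13^(12*11) = zeta_13^132. Since zeta_13^13 = 1, this equals zeta_13^2 = exp(2*pi*i*2/13) = exp(4*I*pi/13).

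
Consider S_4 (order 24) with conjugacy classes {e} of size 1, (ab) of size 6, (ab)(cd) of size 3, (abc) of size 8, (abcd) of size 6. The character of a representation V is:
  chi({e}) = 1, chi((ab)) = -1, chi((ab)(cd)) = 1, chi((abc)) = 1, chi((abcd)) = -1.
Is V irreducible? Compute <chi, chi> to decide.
Irreducible: <chi, chi> = 1.

Reasoning: <chi, chi> = (1/|G|) sum_C |C| * |chi(C)|^2 = (1/24)[1*|1|^2 + 6*|-1|^2 + 3*|1|^2 + 8*|1|^2 + 6*|-1|^2]
  = (1/24)[(1) + (6) + (3) + (8) + (6)] = 24/24 = 1.
A character is irreducible iff <chi, chi> = 1, so this representation is irreducible.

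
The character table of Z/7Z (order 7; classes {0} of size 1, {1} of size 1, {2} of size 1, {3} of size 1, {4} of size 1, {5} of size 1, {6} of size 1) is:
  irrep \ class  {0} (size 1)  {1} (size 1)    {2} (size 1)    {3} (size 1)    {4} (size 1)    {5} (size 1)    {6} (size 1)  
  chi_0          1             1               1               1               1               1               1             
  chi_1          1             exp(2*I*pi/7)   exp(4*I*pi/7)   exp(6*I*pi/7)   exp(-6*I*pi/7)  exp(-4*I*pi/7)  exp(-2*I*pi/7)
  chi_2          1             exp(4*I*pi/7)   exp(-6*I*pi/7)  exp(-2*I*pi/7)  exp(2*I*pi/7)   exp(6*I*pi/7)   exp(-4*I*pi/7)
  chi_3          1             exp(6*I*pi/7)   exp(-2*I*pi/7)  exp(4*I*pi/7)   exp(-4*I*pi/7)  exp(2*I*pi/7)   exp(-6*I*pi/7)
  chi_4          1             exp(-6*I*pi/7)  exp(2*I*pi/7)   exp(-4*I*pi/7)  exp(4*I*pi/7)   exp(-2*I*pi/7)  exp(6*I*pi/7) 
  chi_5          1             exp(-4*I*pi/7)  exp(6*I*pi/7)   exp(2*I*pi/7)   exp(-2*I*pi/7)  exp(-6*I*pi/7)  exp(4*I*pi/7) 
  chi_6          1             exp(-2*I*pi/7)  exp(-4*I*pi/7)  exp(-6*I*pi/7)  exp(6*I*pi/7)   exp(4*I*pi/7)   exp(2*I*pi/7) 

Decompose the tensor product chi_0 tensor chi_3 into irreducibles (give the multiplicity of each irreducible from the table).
chi_0 tensor chi_3 = chi_3 (all other irreducibles have multiplicity 0).

The character of a tensor product is the pointwise product (chi_0 * chi_3)(C) = chi_0(C) * chi_3(C):
  {0}: (1)*(1), {1}: (1)*(exp(6*I*pi/7)), {2}: (1)*(exp(-2*I*pi/7)), {3}: (1)*(exp(4*I*pi/7)), {4}: (1)*(exp(-4*I*pi/7)), {5}: (1)*(exp(2*I*pi/7)), {6}: (1)*(exp(-6*I*pi/7))
so (chi_0 * chi_3) takes values
  {0} -> 1, {1} -> exp(6*I*pi/7), {2} -> exp(-2*I*pi/7), {3} -> exp(4*I*pi/7), {4} -> exp(-4*I*pi/7), {5} -> exp(2*I*pi/7), {6} -> exp(-6*I*pi/7).
Now take the inner product of this character with each irreducible chi from the table, <chi_0*chi_3, chi> = (1/7) sum_C |C| (chi_0*chi_3)(C) conj(chi(C)):
  <chi_0*chi_3, chi_0> = (1/7)[1*(1)*conj(1) + 1*(exp(6*I*pi/7))*conj(1) + 1*(exp(-2*I*pi/7))*conj(1) + 1*(exp(4*I*pi/7))*conj(1) + 1*(exp(-4*I*pi/7))*conj(1) + 1*(exp(2*I*pi/7))*conj(1) + 1*(exp(-6*I*pi/7))*conj(1)]
      = (1/7)[(1) + (exp(6*I*pi/7)) + (exp(-2*I*pi/7)) + (exp(4*I*pi/7)) + (exp(-4*I*pi/7)) + (exp(2*I*pi/7)) + (exp(-6*I*pi/7))] = 0/7 = 0
  <chi_0*chi_3, chi_1> = (1/7)[1*(1)*conj(1) + 1*(exp(6*I*pi/7))*conj(exp(2*I*pi/7)) + 1*(exp(-2*I*pi/7))*conj(exp(4*I*pi/7)) + 1*(exp(4*I*pi/7))*conj(exp(6*I*pi/7)) + 1*(exp(-4*I*pi/7))*conj(exp(-6*I*pi/7)) + 1*(exp(2*I*pi/7))*conj(exp(-4*I*pi/7)) + 1*(exp(-6*I*pi/7))*conj(exp(-2*I*pi/7))]
      = (1/7)[(1) + (exp(4*I*pi/7)) + (exp(-6*I*pi/7)) + (exp(-2*I*pi/7)) + (exp(2*I*pi/7)) + (exp(6*I*pi/7)) + (exp(-4*I*pi/7))] = 0/7 = 0
  <chi_0*chi_3, chi_2> = (1/7)[1*(1)*conj(1) + 1*(exp(6*I*pi/7))*conj(exp(4*I*pi/7)) + 1*(exp(-2*I*pi/7))*conj(exp(-6*I*pi/7)) + 1*(exp(4*I*pi/7))*conj(exp(-2*I*pi/7)) + 1*(exp(-4*I*pi/7))*conj(exp(2*I*pi/7)) + 1*(exp(2*I*pi/7))*conj(exp(6*I*pi/7)) + 1*(exp(-6*I*pi/7))*conj(exp(-4*I*pi/7))]
      = (1/7)[(1) + (exp(2*I*pi/7)) + (exp(4*I*pi/7)) + (exp(6*I*pi/7)) + (exp(-6*I*pi/7)) + (exp(-4*I*pi/7)) + (exp(-2*I*pi/7))] = 0/7 = 0
  <chi_0*chi_3, chi_3> = (1/7)[1*(1)*conj(1) + 1*(exp(6*I*pi/7))*conj(exp(6*I*pi/7)) + 1*(exp(-2*I*pi/7))*conj(exp(-2*I*pi/7)) + 1*(exp(4*I*pi/7))*conj(exp(4*I*pi/7)) + 1*(exp(-4*I*pi/7))*conj(exp(-4*I*pi/7)) + 1*(exp(2*I*pi/7))*conj(exp(2*I*pi/7)) + 1*(exp(-6*I*pi/7))*conj(exp(-6*I*pi/7))]
      = (1/7)[(1) + (1) + (1) + (1) + (1) + (1) + (1)] = 7/7 = 1
  <chi_0*chi_3, chi_4> = (1/7)[1*(1)*conj(1) + 1*(exp(6*I*pi/7))*conj(exp(-6*I*pi/7)) + 1*(exp(-2*I*pi/7))*conj(exp(2*I*pi/7)) + 1*(exp(4*I*pi/7))*conj(exp(-4*I*pi/7)) + 1*(exp(-4*I*pi/7))*conj(exp(4*I*pi/7)) + 1*(exp(2*I*pi/7))*conj(exp(-2*I*pi/7)) + 1*(exp(-6*I*pi/7))*conj(exp(6*I*pi/7))]
      = (1/7)[(1) + (exp(-2*I*pi/7)) + (exp(-4*I*pi/7)) + (exp(-6*I*pi/7)) + (exp(6*I*pi/7)) + (exp(4*I*pi/7)) + (exp(2*I*pi/7))] = 0/7 = 0
  <chi_0*chi_3, chi_5> = (1/7)[1*(1)*conj(1) + 1*(exp(6*I*pi/7))*conj(exp(-4*I*pi/7)) + 1*(exp(-2*I*pi/7))*conj(exp(6*I*pi/7)) + 1*(exp(4*I*pi/7))*conj(exp(2*I*pi/7)) + 1*(exp(-4*I*pi/7))*conj(exp(-2*I*pi/7)) + 1*(exp(2*I*pi/7))*conj(exp(-6*I*pi/7)) + 1*(exp(-6*I*pi/7))*conj(exp(4*I*pi/7))]
      = (1/7)[(1) + (exp(-4*I*pi/7)) + (exp(6*I*pi/7)) + (exp(2*I*pi/7)) + (exp(-2*I*pi/7)) + (exp(-6*I*pi/7)) + (exp(4*I*pi/7))] = 0/7 = 0
  <chi_0*chi_3, chi_6> = (1/7)[1*(1)*conj(1) + 1*(exp(6*I*pi/7))*conj(exp(-2*I*pi/7)) + 1*(exp(-2*I*pi/7))*conj(exp(-4*I*pi/7)) + 1*(exp(4*I*pi/7))*conj(exp(-6*I*pi/7)) + 1*(exp(-4*I*pi/7))*conj(exp(6*I*pi/7)) + 1*(exp(2*I*pi/7))*conj(exp(4*I*pi/7)) + 1*(exp(-6*I*pi/7))*conj(exp(2*I*pi/7))]
      = (1/7)[(1) + (exp(-6*I*pi/7)) + (exp(2*I*pi/7)) + (exp(-4*I*pi/7)) + (exp(4*I*pi/7)) + (exp(-2*I*pi/7)) + (exp(6*I*pi/7))] = 0/7 = 0
(Exp terms are combined using exp(i*s)*conj(exp(i*t)) = exp(i*(s-t)), and sums of them are collapsed using the identity that for every m > 1 the m distinct m-th roots of unity sum to 0, e.g. 1 + exp(2*I*pi/3) + exp(-2*I*pi/3) = 0.)
Hence the multiplicities are chi_3: 1. Dimension check: dim(chi_0)*dim(chi_3) = 1*1 = 1 and sum (mult * dim) = 1*1 = 1.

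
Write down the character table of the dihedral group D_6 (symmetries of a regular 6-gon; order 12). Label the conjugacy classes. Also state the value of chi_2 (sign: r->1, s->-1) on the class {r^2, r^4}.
Conjugacy classes: {e} of size 1, {r^3} of size 1, {r^1, r^5} of size 2, {r^2, r^4} of size 2, {s, sr^2, ...} of size 3, {sr, sr^3, ...} of size 3.
Character table:
  irrep \ class              {e} (size 1)  {r^3} (size 1)  {r^1, r^5} (size 2)  {r^2, r^4} (size 2)  {s, sr^2, ...} (size 3)  {sr, sr^3, ...} (size 3)
  chi_1 (triv)               1             1               1                    1                    1                        1                       
  chi_2 (sign: r->1, s->-1)  1             1               1                    1                    -1                       -1                      
  chi_3 (r->-1, s->1)        1             -1              -1                   1                    1                        -1                      
  chi_4 (r->-1, s->-1)       1             -1              -1                   1                    -1                       1                       
  chi_5 (2d, j=1)            2             -2              1                    -1                   0                        0                       
  chi_6 (2d, j=2)            2             2               -1                   -1                   0                        0                       

Spot check: chi_2 (sign: r->1, s->-1) on {r^2, r^4} = 1.

Proof sketch: D_6 has order 2*6 = 12 with 6 conjugacy classes, hence 6 irreducibles. Sum of squared dims 1 + 1 + 1 + 1 + 4 + 4 = 12 = |G|. Linear characters come from the abelianisation; the 2-dimensional irreps have character r^k -> 2*cos(2*pi*j*k/6), reflections -> 0.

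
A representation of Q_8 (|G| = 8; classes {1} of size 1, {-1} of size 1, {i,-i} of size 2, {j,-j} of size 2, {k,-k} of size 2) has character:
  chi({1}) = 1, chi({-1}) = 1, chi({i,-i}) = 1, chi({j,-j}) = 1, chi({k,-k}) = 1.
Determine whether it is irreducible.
Irreducible: <chi, chi> = 1.

Why: <chi, chi> = (1/|G|) sum_C |C| * |chi(C)|^2 = (1/8)[1*|1|^2 + 1*|1|^2 + 2*|1|^2 + 2*|1|^2 + 2*|1|^2]
  = (1/8)[(1) + (1) + (2) + (2) + (2)] = 8/8 = 1.
A character is irreducible iff <chi, chi> = 1, so this representation is irreducible.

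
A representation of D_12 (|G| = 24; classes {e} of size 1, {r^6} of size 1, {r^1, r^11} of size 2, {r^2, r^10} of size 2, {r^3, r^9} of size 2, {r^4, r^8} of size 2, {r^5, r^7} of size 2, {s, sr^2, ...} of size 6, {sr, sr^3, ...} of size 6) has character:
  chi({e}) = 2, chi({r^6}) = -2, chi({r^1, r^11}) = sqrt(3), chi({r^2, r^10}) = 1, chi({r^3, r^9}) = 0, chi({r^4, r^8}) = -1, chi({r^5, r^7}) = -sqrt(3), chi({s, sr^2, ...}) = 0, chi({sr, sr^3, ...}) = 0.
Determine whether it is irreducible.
Irreducible: <chi, chi> = 1.

Derivation: <chi, chi> = (1/|G|) sum_C |C| * |chi(C)|^2 = (1/24)[1*|2|^2 + 1*|-2|^2 + 2*|sqrt(3)|^2 + 2*|1|^2 + 2*|0|^2 + 2*|-1|^2 + 2*|-sqrt(3)|^2 + 6*|0|^2 + 6*|0|^2]
  = (1/24)[(4) + (4) + (6) + (2) + (0) + (2) + (6) + (0) + (0)] = 24/24 = 1.
A character is irreducible iff <chi, chi> = 1, so this representation is irreducible.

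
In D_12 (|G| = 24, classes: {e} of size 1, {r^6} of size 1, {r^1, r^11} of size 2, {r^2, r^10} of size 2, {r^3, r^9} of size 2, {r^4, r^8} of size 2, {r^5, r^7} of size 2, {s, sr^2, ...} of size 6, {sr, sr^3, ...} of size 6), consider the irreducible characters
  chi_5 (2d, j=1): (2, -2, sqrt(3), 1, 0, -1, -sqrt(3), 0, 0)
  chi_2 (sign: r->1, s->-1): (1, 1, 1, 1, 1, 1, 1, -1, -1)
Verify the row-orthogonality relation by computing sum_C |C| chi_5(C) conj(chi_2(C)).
Sum = 0; so <chi_5, chi_2> = 0 (distinct irreducibles are orthogonal).

Justification: Compute term by term over conjugacy classes (|C| * chi_5(C) * conj(chi_2(C))):
  1*(2)*conj(1) + 1*(-2)*conj(1) + 2*(sqrt(3))*conj(1) + 2*(1)*conj(1) + 2*(0)*conj(1) + 2*(-1)*conj(1) + 2*(-sqrt(3))*conj(1) + 6*(0)*conj(-1) + 6*(0)*conj(-1)
  = (2) + (-2) + (2*sqrt(3)) + (2) + (0) + (-2) + (-2*sqrt(3)) + (0) + (0)
  = 0.
Dividing by |G| = 24 gives 0/24 = 0, matching the row-orthogonality relation <chi_5, chi_2> = [chi_5 = chi_2].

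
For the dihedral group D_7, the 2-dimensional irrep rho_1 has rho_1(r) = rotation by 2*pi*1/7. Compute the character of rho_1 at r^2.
chi_{rho_1}(r^2) = 2*cos(2*pi*1*2/7) = -2*cos(3*pi/7)

Proof sketch: rho_1(r^2) is rotation by angle 2*pi*1*2/7, whose trace is 2*cos(2*pi*1*2/7) = -2*cos(3*pi/7).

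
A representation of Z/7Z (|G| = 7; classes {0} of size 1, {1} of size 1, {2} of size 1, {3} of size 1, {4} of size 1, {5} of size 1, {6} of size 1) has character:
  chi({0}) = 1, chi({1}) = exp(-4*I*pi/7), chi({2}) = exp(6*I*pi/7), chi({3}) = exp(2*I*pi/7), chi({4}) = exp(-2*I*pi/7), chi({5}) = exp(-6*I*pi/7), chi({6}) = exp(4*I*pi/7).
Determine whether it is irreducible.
Irreducible: <chi, chi> = 1.

Proof sketch: <chi, chi> = (1/|G|) sum_C |C| * |chi(C)|^2 = (1/7)[1*|1|^2 + 1*|exp(-4*I*pi/7)|^2 + 1*|exp(6*I*pi/7)|^2 + 1*|exp(2*I*pi/7)|^2 + 1*|exp(-2*I*pi/7)|^2 + 1*|exp(-6*I*pi/7)|^2 + 1*|exp(4*I*pi/7)|^2]
  = (1/7)[(1) + (1) + (1) + (1) + (1) + (1) + (1)] = 7/7 = 1.
(Exp terms are combined using exp(i*s)*conj(exp(i*t)) = exp(i*(s-t)), and sums of them are collapsed using the identity that for every m > 1 the m distinct m-th roots of unity sum to 0, e.g. 1 + exp(2*I*pi/3) + exp(-2*I*pi/3) = 0.)
A character is irreducible iff <chi, chi> = 1, so this representation is irreducible.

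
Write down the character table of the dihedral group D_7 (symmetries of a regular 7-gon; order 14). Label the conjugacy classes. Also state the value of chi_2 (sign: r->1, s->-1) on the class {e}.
Conjugacy classes: {e} of size 1, {r^1, r^6} of size 2, {r^2, r^5} of size 2, {r^3, r^4} of size 2, {s, sr, ..., sr^6} of size 7.
Character table:
  irrep \ class              {e} (size 1)  {r^1, r^6} (size 2)  {r^2, r^5} (size 2)  {r^3, r^4} (size 2)  {s, sr, ..., sr^6} (size 7)
  chi_1 (triv)               1             1                    1                    1                    1                          
  chi_2 (sign: r->1, s->-1)  1             1                    1                    1                    -1                         
  chi_3 (2d, j=1)            2             2*cos(2*pi/7)        -2*cos(3*pi/7)       -2*cos(pi/7)         0                          
  chi_4 (2d, j=2)            2             -2*cos(3*pi/7)       -2*cos(pi/7)         2*cos(2*pi/7)        0                          
  chi_5 (2d, j=3)            2             -2*cos(pi/7)         2*cos(2*pi/7)        -2*cos(3*pi/7)       0                          

Spot check: chi_2 (sign: r->1, s->-1) on {e} = 1.

Solution. D_7 has order 2*7 = 14 with 5 conjugacy classes, hence 5 irreducibles. Sum of squared dims 1 + 1 + 4 + 4 + 4 = 14 = |G|. Linear characters come from the abelianisation; the 2-dimensional irreps have character r^k -> 2*cos(2*pi*j*k/7), reflections -> 0.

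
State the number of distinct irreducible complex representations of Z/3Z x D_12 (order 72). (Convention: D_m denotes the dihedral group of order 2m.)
27

Derivation: The number of irreducible complex representations of a finite group equals its number of conjugacy classes. For a direct product, #classes(G x H) = #classes(G) * #classes(H). Z/3Z has 3 classes (abelian), D_12 has 9 classes, so 3 * 9 = 27, so Z/3Z x D_12 (order 72) has exactly 27 irreducible complex representations.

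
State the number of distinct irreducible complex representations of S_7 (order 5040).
15

Solution. The number of irreducible complex representations of a finite group equals its number of conjugacy classes. Conjugacy classes in S_7 correspond to cycle types, i.e. partitions of 7; there are p(7) = 15 of them, so S_7 (order 5040) has exactly 15 irreducible complex representations.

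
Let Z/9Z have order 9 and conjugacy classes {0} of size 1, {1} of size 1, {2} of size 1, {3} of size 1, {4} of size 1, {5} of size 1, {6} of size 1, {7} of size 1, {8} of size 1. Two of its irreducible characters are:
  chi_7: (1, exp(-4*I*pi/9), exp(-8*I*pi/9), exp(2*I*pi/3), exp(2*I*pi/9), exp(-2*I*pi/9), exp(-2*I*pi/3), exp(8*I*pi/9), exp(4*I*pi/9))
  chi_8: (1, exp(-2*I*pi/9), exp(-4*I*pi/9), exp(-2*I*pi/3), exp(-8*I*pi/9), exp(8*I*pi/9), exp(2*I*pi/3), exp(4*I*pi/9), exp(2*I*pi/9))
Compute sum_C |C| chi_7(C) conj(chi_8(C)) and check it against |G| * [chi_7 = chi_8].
Sum = 0; so <chi_7, chi_8> = 0 (distinct irreducibles are orthogonal).

Derivation: Compute term by term over conjugacy classes (|C| * chi_7(C) * conj(chi_8(C))):
  1*(1)*conj(1) + 1*(exp(-4*I*pi/9))*conj(exp(-2*I*pi/9)) + 1*(exp(-8*I*pi/9))*conj(exp(-4*I*pi/9)) + 1*(exp(2*I*pi/3))*conj(exp(-2*I*pi/3)) + 1*(exp(2*I*pi/9))*conj(exp(-8*I*pi/9)) + 1*(exp(-2*I*pi/9))*conj(exp(8*I*pi/9)) + 1*(exp(-2*I*pi/3))*conj(exp(2*I*pi/3)) + 1*(exp(8*I*pi/9))*conj(exp(4*I*pi/9)) + 1*(exp(4*I*pi/9))*conj(exp(2*I*pi/9))
  = (1) + (exp(-2*I*pi/9)) + (exp(-4*I*pi/9)) + (exp(-2*I*pi/3)) + (exp(-8*I*pi/9)) + (exp(8*I*pi/9)) + (exp(2*I*pi/3)) + (exp(4*I*pi/9)) + (exp(2*I*pi/9))
  = 0.
(Exp terms are combined using exp(i*s)*conj(exp(i*t)) = exp(i*(s-t)), and sums of them are collapsed using the identity that for every m > 1 the m distinct m-th roots of unity sum to 0, e.g. 1 + exp(2*I*pi/3) + exp(-2*I*pi/3) = 0.)
Dividing by |G| = 9 gives 0/9 = 0, matching the row-orthogonality relation <chi_7, chi_8> = [chi_7 = chi_8].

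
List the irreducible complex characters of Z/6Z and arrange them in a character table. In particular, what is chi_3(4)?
Character table of Z/6Z (irreps indexed chi_0,...,chi_5 with chi_k(m) = zeta_6^(k*m), zeta_6 = exp(2*pi*i/6)):
  irrep \ class  {0} (size 1)  {1} (size 1)    {2} (size 1)    {3} (size 1)  {4} (size 1)    {5} (size 1)  
  chi_0          1             1               1               1             1               1             
  chi_1          1             exp(I*pi/3)     exp(2*I*pi/3)   -1            exp(-2*I*pi/3)  exp(-I*pi/3)  
  chi_2          1             exp(2*I*pi/3)   exp(-2*I*pi/3)  1             exp(2*I*pi/3)   exp(-2*I*pi/3)
  chi_3          1             -1              1               -1            1               -1            
  chi_4          1             exp(-2*I*pi/3)  exp(2*I*pi/3)   1             exp(-2*I*pi/3)  exp(2*I*pi/3) 
  chi_5          1             exp(-I*pi/3)    exp(-2*I*pi/3)  -1            exp(2*I*pi/3)   exp(I*pi/3)   

Spot check: chi_3(4) = zeta_6^(3*4) = zeta_6^12 = 1.

Argument: Z/6Z is abelian, so all 6 irreducible complex representations are 1-dimensional. They are given by chi_k(m) = zeta_6^(k*m) for k = 0,...,5. Row orthogonality: sum_m chi_k(m) conj(chi_l(m)) = 6 * [k = l].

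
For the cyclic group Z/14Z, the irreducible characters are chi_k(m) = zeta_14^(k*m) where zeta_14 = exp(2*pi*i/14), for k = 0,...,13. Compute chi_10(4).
chi_10(4) = zeta_14^40 = exp(-2*I*pi/7)

Proof sketch: chi_10(4) = zeta_14^(10*4) = zeta_14^40. Since zeta_14^14 = 1, this equals zeta_14^12 = exp(2*pi*i*12/14) = exp(-2*I*pi/7).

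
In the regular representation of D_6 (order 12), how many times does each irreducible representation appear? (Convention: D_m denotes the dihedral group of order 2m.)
Each irreducible V_i of dimension d_i appears with multiplicity d_i, i.e. rho_reg = (direct sum over all irreducibles V_i) d_i V_i. The irreducible dimensions for D_6 are 1, 1, 1, 1, 2, 2: 4 irreducibles of dimension 1, each with multiplicity 1; 2 irreducibles of dimension 2, each with multiplicity 2. Total dimension 4*1*1 + 2*2*2 = 12 = |G|.

General theorem: in the regular representation of a finite group G, each irreducible appears with multiplicity equal to its dimension. Check: dim(rho_reg) = sum d_i^2 = 1 + 1 + 1 + 1 + 4 + 4 = 12 = |G|.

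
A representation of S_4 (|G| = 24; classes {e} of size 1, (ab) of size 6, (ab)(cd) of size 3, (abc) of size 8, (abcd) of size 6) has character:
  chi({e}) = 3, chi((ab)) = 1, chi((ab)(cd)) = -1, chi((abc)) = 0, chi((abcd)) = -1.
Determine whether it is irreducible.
Irreducible: <chi, chi> = 1.

Proof sketch: <chi, chi> = (1/|G|) sum_C |C| * |chi(C)|^2 = (1/24)[1*|3|^2 + 6*|1|^2 + 3*|-1|^2 + 8*|0|^2 + 6*|-1|^2]
  = (1/24)[(9) + (6) + (3) + (0) + (6)] = 24/24 = 1.
A character is irreducible iff <chi, chi> = 1, so this representation is irreducible.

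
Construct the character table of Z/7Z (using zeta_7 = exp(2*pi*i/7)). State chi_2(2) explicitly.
Character table of Z/7Z (irreps indexed chi_0,...,chi_6 with chi_k(m) = zeta_7^(k*m), zeta_7 = exp(2*pi*i/7)):
  irrep \ class  {0} (size 1)  {1} (size 1)    {2} (size 1)    {3} (size 1)    {4} (size 1)    {5} (size 1)    {6} (size 1)  
  chi_0          1             1               1               1               1               1               1             
  chi_1          1             exp(2*I*pi/7)   exp(4*I*pi/7)   exp(6*I*pi/7)   exp(-6*I*pi/7)  exp(-4*I*pi/7)  exp(-2*I*pi/7)
  chi_2          1             exp(4*I*pi/7)   exp(-6*I*pi/7)  exp(-2*I*pi/7)  exp(2*I*pi/7)   exp(6*I*pi/7)   exp(-4*I*pi/7)
  chi_3          1             exp(6*I*pi/7)   exp(-2*I*pi/7)  exp(4*I*pi/7)   exp(-4*I*pi/7)  exp(2*I*pi/7)   exp(-6*I*pi/7)
  chi_4          1             exp(-6*I*pi/7)  exp(2*I*pi/7)   exp(-4*I*pi/7)  exp(4*I*pi/7)   exp(-2*I*pi/7)  exp(6*I*pi/7) 
  chi_5          1             exp(-4*I*pi/7)  exp(6*I*pi/7)   exp(2*I*pi/7)   exp(-2*I*pi/7)  exp(-6*I*pi/7)  exp(4*I*pi/7) 
  chi_6          1             exp(-2*I*pi/7)  exp(-4*I*pi/7)  exp(-6*I*pi/7)  exp(6*I*pi/7)   exp(4*I*pi/7)   exp(2*I*pi/7) 

Spot check: chi_2(2) = zeta_7^(2*2) = zeta_7^4 = exp(-6*I*pi/7).

Justification: Z/7Z is abelian, so all 7 irreducible complex representations are 1-dimensional. They are given by chi_k(m) = zeta_7^(k*m) for k = 0,...,6. Row orthogonality: sum_m chi_k(m) conj(chi_l(m)) = 7 * [k = l].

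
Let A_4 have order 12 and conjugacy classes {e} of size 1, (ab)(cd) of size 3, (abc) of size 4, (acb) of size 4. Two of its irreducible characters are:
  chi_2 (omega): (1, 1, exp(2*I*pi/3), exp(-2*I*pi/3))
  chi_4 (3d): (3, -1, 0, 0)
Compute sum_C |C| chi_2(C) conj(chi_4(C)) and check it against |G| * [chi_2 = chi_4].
Sum = 0; so <chi_2, chi_4> = 0 (distinct irreducibles are orthogonal).

Argument: Compute term by term over conjugacy classes (|C| * chi_2(C) * conj(chi_4(C))):
  1*(1)*conj(3) + 3*(1)*conj(-1) + 4*(exp(2*I*pi/3))*conj(0) + 4*(exp(-2*I*pi/3))*conj(0)
  = (3) + (-3) + (0) + (0)
  = 0.
(Exp terms are combined using exp(i*s)*conj(exp(i*t)) = exp(i*(s-t)), and sums of them are collapsed using the identity that for every m > 1 the m distinct m-th roots of unity sum to 0, e.g. 1 + exp(2*I*pi/3) + exp(-2*I*pi/3) = 0.)
Dividing by |G| = 12 gives 0/12 = 0, matching the row-orthogonality relation <chi_2, chi_4> = [chi_2 = chi_4].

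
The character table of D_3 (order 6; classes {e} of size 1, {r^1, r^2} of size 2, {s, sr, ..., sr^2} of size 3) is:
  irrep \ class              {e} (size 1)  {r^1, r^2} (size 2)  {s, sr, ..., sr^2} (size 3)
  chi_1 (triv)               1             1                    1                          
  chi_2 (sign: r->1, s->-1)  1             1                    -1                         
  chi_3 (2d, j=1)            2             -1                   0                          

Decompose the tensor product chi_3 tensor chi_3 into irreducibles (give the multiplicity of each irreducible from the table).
chi_3 tensor chi_3 = chi_1 + chi_2 + chi_3 (all other irreducibles have multiplicity 0).

The character of a tensor product is the pointwise product (chi_3 * chi_3)(C) = chi_3(C) * chi_3(C):
  {e}: (2)*(2), {r^1, r^2}: (-1)*(-1), {s, sr, ..., sr^2}: (0)*(0)
so (chi_3 * chi_3) takes values
  {e} -> 4, {r^1, r^2} -> 1, {s, sr, ..., sr^2} -> 0.
Now take the inner product of this character with each irreducible chi from the table, <chi_3*chi_3, chi> = (1/6) sum_C |C| (chi_3*chi_3)(C) conj(chi(C)):
  <chi_3*chi_3, chi_1> = (1/6)[1*(4)*conj(1) + 2*(1)*conj(1) + 3*(0)*conj(1)]
      = (1/6)[(4) + (2) + (0)] = 6/6 = 1
  <chi_3*chi_3, chi_2> = (1/6)[1*(4)*conj(1) + 2*(1)*conj(1) + 3*(0)*conj(-1)]
      = (1/6)[(4) + (2) + (0)] = 6/6 = 1
  <chi_3*chi_3, chi_3> = (1/6)[1*(4)*conj(2) + 2*(1)*conj(-1) + 3*(0)*conj(0)]
      = (1/6)[(8) + (-2) + (0)] = 6/6 = 1
Hence the multiplicities are chi_1: 1, chi_2: 1, chi_3: 1. Dimension check: dim(chi_3)*dim(chi_3) = 2*2 = 4 and sum (mult * dim) = 1*1 + 1*1 + 1*2 = 4.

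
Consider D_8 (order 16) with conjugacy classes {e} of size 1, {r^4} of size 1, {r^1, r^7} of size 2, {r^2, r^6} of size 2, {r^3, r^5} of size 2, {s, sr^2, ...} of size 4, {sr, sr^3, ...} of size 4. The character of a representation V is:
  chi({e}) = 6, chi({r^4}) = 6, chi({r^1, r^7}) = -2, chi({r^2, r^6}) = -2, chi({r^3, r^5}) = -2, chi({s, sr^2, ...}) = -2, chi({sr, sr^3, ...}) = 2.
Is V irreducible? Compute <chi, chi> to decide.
Not irreducible (reducible): <chi, chi> = 8 > 1.

Proof sketch: <chi, chi> = (1/|G|) sum_C |C| * |chi(C)|^2 = (1/16)[1*|6|^2 + 1*|6|^2 + 2*|-2|^2 + 2*|-2|^2 + 2*|-2|^2 + 4*|-2|^2 + 4*|2|^2]
  = (1/16)[(36) + (36) + (8) + (8) + (8) + (16) + (16)] = 128/16 = 8.
A character is irreducible iff <chi, chi> = 1, so this representation is reducible.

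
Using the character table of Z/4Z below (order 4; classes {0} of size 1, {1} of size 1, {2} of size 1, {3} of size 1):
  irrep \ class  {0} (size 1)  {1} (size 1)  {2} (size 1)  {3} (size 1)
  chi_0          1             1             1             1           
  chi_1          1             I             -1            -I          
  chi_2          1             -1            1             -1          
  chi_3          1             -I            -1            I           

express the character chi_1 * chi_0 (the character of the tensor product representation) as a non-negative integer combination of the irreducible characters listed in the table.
chi_1 tensor chi_0 = chi_1 (all other irreducibles have multiplicity 0).

Derivation: The character of a tensor product is the pointwise product (chi_1 * chi_0)(C) = chi_1(C) * chi_0(C):
  {0}: (1)*(1), {1}: (I)*(1), {2}: (-1)*(1), {3}: (-I)*(1)
so (chi_1 * chi_0) takes values
  {0} -> 1, {1} -> I, {2} -> -1, {3} -> -I.
Now take the inner product of this character with each irreducible chi from the table, <chi_1*chi_0, chi> = (1/4) sum_C |C| (chi_1*chi_0)(C) conj(chi(C)):
  <chi_1*chi_0, chi_0> = (1/4)[1*(1)*conj(1) + 1*(I)*conj(1) + 1*(-1)*conj(1) + 1*(-I)*conj(1)]
      = (1/4)[(1) + (I) + (-1) + (-I)] = 0/4 = 0
  <chi_1*chi_0, chi_1> = (1/4)[1*(1)*conj(1) + 1*(I)*conj(I) + 1*(-1)*conj(-1) + 1*(-I)*conj(-I)]
      = (1/4)[(1) + (1) + (1) + (1)] = 4/4 = 1
  <chi_1*chi_0, chi_2> = (1/4)[1*(1)*conj(1) + 1*(I)*conj(-1) + 1*(-1)*conj(1) + 1*(-I)*conj(-1)]
      = (1/4)[(1) + (-I) + (-1) + (I)] = 0/4 = 0
  <chi_1*chi_0, chi_3> = (1/4)[1*(1)*conj(1) + 1*(I)*conj(-I) + 1*(-1)*conj(-1) + 1*(-I)*conj(I)]
      = (1/4)[(1) + (-1) + (1) + (-1)] = 0/4 = 0
(Exp terms are combined using exp(i*s)*conj(exp(i*t)) = exp(i*(s-t)), and sums of them are collapsed using the identity that for every m > 1 the m distinct m-th roots of unity sum to 0, e.g. 1 + exp(2*I*pi/3) + exp(-2*I*pi/3) = 0.)
Hence the multiplicities are chi_1: 1. Dimension check: dim(chi_1)*dim(chi_0) = 1*1 = 1 and sum (mult * dim) = 1*1 = 1.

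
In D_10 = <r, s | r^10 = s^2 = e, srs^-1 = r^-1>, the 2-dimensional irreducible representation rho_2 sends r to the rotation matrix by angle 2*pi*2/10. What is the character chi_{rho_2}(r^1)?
chi_{rho_2}(r^1) = 2*cos(2*pi*2*1/10) = -1/2 + sqrt(5)/2

Working: rho_2(r^1) is rotation by angle 2*pi*2*1/10, whose trace is 2*cos(2*pi*2*1/10) = -1/2 + sqrt(5)/2.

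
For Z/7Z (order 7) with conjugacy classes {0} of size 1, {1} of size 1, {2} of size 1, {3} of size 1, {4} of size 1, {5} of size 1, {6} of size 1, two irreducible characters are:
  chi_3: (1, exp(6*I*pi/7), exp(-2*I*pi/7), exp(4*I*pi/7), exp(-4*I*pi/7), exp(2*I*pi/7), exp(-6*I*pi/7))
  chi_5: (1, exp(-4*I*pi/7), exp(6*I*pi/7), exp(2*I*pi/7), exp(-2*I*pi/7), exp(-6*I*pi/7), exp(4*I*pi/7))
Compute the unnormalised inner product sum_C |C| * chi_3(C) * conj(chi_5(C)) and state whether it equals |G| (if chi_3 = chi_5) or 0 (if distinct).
Sum = 0; so <chi_3, chi_5> = 0 (distinct irreducibles are orthogonal).

Solution. Compute term by term over conjugacy classes (|C| * chi_3(C) * conj(chi_5(C))):
  1*(1)*conj(1) + 1*(exp(6*I*pi/7))*conj(exp(-4*I*pi/7)) + 1*(exp(-2*I*pi/7))*conj(exp(6*I*pi/7)) + 1*(exp(4*I*pi/7))*conj(exp(2*I*pi/7)) + 1*(exp(-4*I*pi/7))*conj(exp(-2*I*pi/7)) + 1*(exp(2*I*pi/7))*conj(exp(-6*I*pi/7)) + 1*(exp(-6*I*pi/7))*conj(exp(4*I*pi/7))
  = (1) + (exp(-4*I*pi/7)) + (exp(6*I*pi/7)) + (exp(2*I*pi/7)) + (exp(-2*I*pi/7)) + (exp(-6*I*pi/7)) + (exp(4*I*pi/7))
  = 0.
(Exp terms are combined using exp(i*s)*conj(exp(i*t)) = exp(i*(s-t)), and sums of them are collapsed using the identity that for every m > 1 the m distinct m-th roots of unity sum to 0, e.g. 1 + exp(2*I*pi/3) + exp(-2*I*pi/3) = 0.)
Dividing by |G| = 7 gives 0/7 = 0, matching the row-orthogonality relation <chi_3, chi_5> = [chi_3 = chi_5].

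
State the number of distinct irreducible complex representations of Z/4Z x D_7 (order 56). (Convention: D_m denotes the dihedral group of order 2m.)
20

Justification: The number of irreducible complex representations of a finite group equals its number of conjugacy classes. For a direct product, #classes(G x H) = #classes(G) * #classes(H). Z/4Z has 4 classes (abelian), D_7 has 5 classes, so 4 * 5 = 20, so Z/4Z x D_7 (order 56) has exactly 20 irreducible complex representations.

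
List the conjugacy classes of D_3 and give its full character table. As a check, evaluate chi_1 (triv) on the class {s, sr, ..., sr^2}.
Conjugacy classes: {e} of size 1, {r^1, r^2} of size 2, {s, sr, ..., sr^2} of size 3.
Character table:
  irrep \ class              {e} (size 1)  {r^1, r^2} (size 2)  {s, sr, ..., sr^2} (size 3)
  chi_1 (triv)               1             1                    1                          
  chi_2 (sign: r->1, s->-1)  1             1                    -1                         
  chi_3 (2d, j=1)            2             -1                   0                          

Spot check: chi_1 (triv) on {s, sr, ..., sr^2} = 1.

Argument: D_3 has order 2*3 = 6 with 3 conjugacy classes, hence 3 irreducibles. Sum of squared dims 1 + 1 + 4 = 6 = |G|. Linear characters come from the abelianisation; the 2-dimensional irreps have character r^k -> 2*cos(2*pi*j*k/3), reflections -> 0.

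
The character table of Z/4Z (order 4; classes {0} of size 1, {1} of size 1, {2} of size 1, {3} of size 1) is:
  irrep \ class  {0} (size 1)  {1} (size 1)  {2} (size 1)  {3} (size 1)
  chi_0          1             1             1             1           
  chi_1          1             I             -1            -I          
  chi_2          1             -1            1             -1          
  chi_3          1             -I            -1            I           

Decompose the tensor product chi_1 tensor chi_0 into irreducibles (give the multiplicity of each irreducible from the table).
chi_1 tensor chi_0 = chi_1 (all other irreducibles have multiplicity 0).

Argument: The character of a tensor product is the pointwise product (chi_1 * chi_0)(C) = chi_1(C) * chi_0(C):
  {0}: (1)*(1), {1}: (I)*(1), {2}: (-1)*(1), {3}: (-I)*(1)
so (chi_1 * chi_0) takes values
  {0} -> 1, {1} -> I, {2} -> -1, {3} -> -I.
Now take the inner product of this character with each irreducible chi from the table, <chi_1*chi_0, chi> = (1/4) sum_C |C| (chi_1*chi_0)(C) conj(chi(C)):
  <chi_1*chi_0, chi_0> = (1/4)[1*(1)*conj(1) + 1*(I)*conj(1) + 1*(-1)*conj(1) + 1*(-I)*conj(1)]
      = (1/4)[(1) + (I) + (-1) + (-I)] = 0/4 = 0
  <chi_1*chi_0, chi_1> = (1/4)[1*(1)*conj(1) + 1*(I)*conj(I) + 1*(-1)*conj(-1) + 1*(-I)*conj(-I)]
      = (1/4)[(1) + (1) + (1) + (1)] = 4/4 = 1
  <chi_1*chi_0, chi_2> = (1/4)[1*(1)*conj(1) + 1*(I)*conj(-1) + 1*(-1)*conj(1) + 1*(-I)*conj(-1)]
      = (1/4)[(1) + (-I) + (-1) + (I)] = 0/4 = 0
  <chi_1*chi_0, chi_3> = (1/4)[1*(1)*conj(1) + 1*(I)*conj(-I) + 1*(-1)*conj(-1) + 1*(-I)*conj(I)]
      = (1/4)[(1) + (-1) + (1) + (-1)] = 0/4 = 0
(Exp terms are combined using exp(i*s)*conj(exp(i*t)) = exp(i*(s-t)), and sums of them are collapsed using the identity that for every m > 1 the m distinct m-th roots of unity sum to 0, e.g. 1 + exp(2*I*pi/3) + exp(-2*I*pi/3) = 0.)
Hence the multiplicities are chi_1: 1. Dimension check: dim(chi_1)*dim(chi_0) = 1*1 = 1 and sum (mult * dim) = 1*1 = 1.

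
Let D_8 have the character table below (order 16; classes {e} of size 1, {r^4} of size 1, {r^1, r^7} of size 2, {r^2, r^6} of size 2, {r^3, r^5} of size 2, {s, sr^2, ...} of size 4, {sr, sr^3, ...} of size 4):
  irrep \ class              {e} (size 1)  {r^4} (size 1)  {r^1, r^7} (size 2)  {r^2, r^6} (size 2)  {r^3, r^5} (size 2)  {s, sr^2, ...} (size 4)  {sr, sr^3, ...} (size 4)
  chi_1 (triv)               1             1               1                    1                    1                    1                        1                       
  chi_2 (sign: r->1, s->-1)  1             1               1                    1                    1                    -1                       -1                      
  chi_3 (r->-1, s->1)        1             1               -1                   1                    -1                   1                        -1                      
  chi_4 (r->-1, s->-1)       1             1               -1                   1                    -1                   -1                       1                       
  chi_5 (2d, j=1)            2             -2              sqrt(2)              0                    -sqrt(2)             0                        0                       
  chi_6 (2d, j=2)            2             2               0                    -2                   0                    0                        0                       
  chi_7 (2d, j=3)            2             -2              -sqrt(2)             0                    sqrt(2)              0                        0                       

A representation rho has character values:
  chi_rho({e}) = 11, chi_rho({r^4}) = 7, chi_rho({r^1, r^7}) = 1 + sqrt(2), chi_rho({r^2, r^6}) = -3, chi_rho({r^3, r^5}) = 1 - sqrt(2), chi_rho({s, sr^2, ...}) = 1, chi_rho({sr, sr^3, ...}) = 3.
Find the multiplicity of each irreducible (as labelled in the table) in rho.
Multiplicities: chi_1: 2, chi_2: 0, chi_3: 0, chi_4: 1, chi_5: 1, chi_6: 3, chi_7: 0.

Proof sketch: Use <chi_rho, chi> = (1/|G|) sum_C |C| * chi_rho(C) * conj(chi(C)) with |G| = 16 for each irreducible chi in the table:
  <chi_rho, chi_1> = (1/16)[1*(11)*conj(1) + 1*(7)*conj(1) + 2*(1 + sqrt(2))*conj(1) + 2*(-3)*conj(1) + 2*(1 - sqrt(2))*conj(1) + 4*(1)*conj(1) + 4*(3)*conj(1)]
      = (1/16)[(11) + (7) + (2 + 2*sqrt(2)) + (-6) + (2 - 2*sqrt(2)) + (4) + (12)] = 32/16 = 2
  <chi_rho, chi_2> = (1/16)[1*(11)*conj(1) + 1*(7)*conj(1) + 2*(1 + sqrt(2))*conj(1) + 2*(-3)*conj(1) + 2*(1 - sqrt(2))*conj(1) + 4*(1)*conj(-1) + 4*(3)*conj(-1)]
      = (1/16)[(11) + (7) + (2 + 2*sqrt(2)) + (-6) + (2 - 2*sqrt(2)) + (-4) + (-12)] = 0/16 = 0
  <chi_rho, chi_3> = (1/16)[1*(11)*conj(1) + 1*(7)*conj(1) + 2*(1 + sqrt(2))*conj(-1) + 2*(-3)*conj(1) + 2*(1 - sqrt(2))*conj(-1) + 4*(1)*conj(1) + 4*(3)*conj(-1)]
      = (1/16)[(11) + (7) + (-2*sqrt(2) - 2) + (-6) + (-2 + 2*sqrt(2)) + (4) + (-12)] = 0/16 = 0
  <chi_rho, chi_4> = (1/16)[1*(11)*conj(1) + 1*(7)*conj(1) + 2*(1 + sqrt(2))*conj(-1) + 2*(-3)*conj(1) + 2*(1 - sqrt(2))*conj(-1) + 4*(1)*conj(-1) + 4*(3)*conj(1)]
      = (1/16)[(11) + (7) + (-2*sqrt(2) - 2) + (-6) + (-2 + 2*sqrt(2)) + (-4) + (12)] = 16/16 = 1
  <chi_rho, chi_5> = (1/16)[1*(11)*conj(2) + 1*(7)*conj(-2) + 2*(1 + sqrt(2))*conj(sqrt(2)) + 2*(-3)*conj(0) + 2*(1 - sqrt(2))*conj(-sqrt(2)) + 4*(1)*conj(0) + 4*(3)*conj(0)]
      = (1/16)[(22) + (-14) + (2*sqrt(2) + 4) + (0) + (4 - 2*sqrt(2)) + (0) + (0)] = 16/16 = 1
  <chi_rho, chi_6> = (1/16)[1*(11)*conj(2) + 1*(7)*conj(2) + 2*(1 + sqrt(2))*conj(0) + 2*(-3)*conj(-2) + 2*(1 - sqrt(2))*conj(0) + 4*(1)*conj(0) + 4*(3)*conj(0)]
      = (1/16)[(22) + (14) + (0) + (12) + (0) + (0) + (0)] = 48/16 = 3
  <chi_rho, chi_7> = (1/16)[1*(11)*conj(2) + 1*(7)*conj(-2) + 2*(1 + sqrt(2))*conj(-sqrt(2)) + 2*(-3)*conj(0) + 2*(1 - sqrt(2))*conj(sqrt(2)) + 4*(1)*conj(0) + 4*(3)*conj(0)]
      = (1/16)[(22) + (-14) + (-4 - 2*sqrt(2)) + (0) + (-4 + 2*sqrt(2)) + (0) + (0)] = 0/16 = 0
Dimension check: dim(rho) = sum (mult * dim) = 2*1 + 0*1 + 0*1 + 1*1 + 1*2 + 3*2 + 0*2 = 11 = chi_rho(e) = 11.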